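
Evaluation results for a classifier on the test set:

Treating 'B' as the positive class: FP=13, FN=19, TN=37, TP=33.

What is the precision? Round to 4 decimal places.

0.7174

Precision = TP/(TP+FP) = 33/(33+13) = 33/46 = 0.7174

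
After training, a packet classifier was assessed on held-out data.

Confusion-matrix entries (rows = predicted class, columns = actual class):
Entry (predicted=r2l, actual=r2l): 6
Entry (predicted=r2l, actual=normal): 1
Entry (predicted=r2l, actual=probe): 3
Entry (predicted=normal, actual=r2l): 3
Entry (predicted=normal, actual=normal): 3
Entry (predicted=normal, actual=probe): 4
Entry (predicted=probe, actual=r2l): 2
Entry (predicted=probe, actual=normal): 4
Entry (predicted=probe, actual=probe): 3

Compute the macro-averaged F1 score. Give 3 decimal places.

0.407

Per-class F1 score (2·TP/(2·TP+FP+FN)):
  r2l: TP=6, FP=1+3=4, FN=3+2=5 → 12/21 = 0.5714
  normal: TP=3, FP=3+4=7, FN=1+4=5 → 6/18 = 0.3333
  probe: TP=3, FP=2+4=6, FN=3+4=7 → 6/19 = 0.3158
Macro-F1 score = mean = (0.5714 + 0.3333 + 0.3158) / 3 = 0.407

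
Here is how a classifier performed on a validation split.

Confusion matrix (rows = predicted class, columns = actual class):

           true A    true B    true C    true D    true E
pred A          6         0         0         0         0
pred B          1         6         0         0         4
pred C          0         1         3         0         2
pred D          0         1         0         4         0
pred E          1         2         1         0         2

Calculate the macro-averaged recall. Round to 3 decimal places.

0.670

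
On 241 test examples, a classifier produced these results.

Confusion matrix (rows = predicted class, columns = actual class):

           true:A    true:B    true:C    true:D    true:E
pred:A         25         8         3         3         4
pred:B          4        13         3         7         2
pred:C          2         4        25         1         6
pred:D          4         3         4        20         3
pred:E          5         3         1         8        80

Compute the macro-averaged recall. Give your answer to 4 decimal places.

Per-class recall (TP/(TP+FN)):
  A: TP=25, FN=4+2+4+5=15 → 25/40 = 0.62500
  B: TP=13, FN=8+4+3+3=18 → 13/31 = 0.41935
  C: TP=25, FN=3+3+4+1=11 → 25/36 = 0.69444
  D: TP=20, FN=3+7+1+8=19 → 20/39 = 0.51282
  E: TP=80, FN=4+2+6+3=15 → 80/95 = 0.84211
Macro-recall = mean = (0.62500 + 0.41935 + 0.69444 + 0.51282 + 0.84211) / 5 = 0.6187

0.6187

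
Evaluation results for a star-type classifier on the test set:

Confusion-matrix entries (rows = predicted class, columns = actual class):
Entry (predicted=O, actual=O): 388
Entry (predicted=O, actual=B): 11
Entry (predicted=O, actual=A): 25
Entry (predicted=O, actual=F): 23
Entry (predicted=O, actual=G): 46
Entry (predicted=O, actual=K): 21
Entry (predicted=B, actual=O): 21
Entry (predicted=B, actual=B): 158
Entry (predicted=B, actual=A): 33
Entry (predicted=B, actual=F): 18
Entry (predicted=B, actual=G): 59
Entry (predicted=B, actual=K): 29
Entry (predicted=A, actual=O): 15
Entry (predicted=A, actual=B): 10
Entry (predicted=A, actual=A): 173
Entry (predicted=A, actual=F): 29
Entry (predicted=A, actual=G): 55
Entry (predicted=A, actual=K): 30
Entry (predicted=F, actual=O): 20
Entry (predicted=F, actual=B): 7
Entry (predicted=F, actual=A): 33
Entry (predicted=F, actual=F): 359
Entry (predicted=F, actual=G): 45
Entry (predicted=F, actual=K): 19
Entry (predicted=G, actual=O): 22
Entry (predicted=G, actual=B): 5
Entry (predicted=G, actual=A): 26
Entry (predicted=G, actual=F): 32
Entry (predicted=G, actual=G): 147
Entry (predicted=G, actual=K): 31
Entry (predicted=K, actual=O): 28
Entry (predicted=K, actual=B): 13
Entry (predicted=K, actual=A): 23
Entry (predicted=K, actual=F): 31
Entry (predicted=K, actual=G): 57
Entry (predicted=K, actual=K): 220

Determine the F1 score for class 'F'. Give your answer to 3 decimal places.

0.736

F1 score = 2·TP/(2·TP+FP+FN).
F: TP=359, FP=20+7+33+45+19=124, FN=23+18+29+32+31=133 → 718/975 = 0.7364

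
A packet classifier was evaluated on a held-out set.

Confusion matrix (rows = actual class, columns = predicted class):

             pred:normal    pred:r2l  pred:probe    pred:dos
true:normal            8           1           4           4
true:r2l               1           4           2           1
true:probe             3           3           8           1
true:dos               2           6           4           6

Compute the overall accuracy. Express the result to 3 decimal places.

Accuracy = trace / total = (8+4+8+6=26) / 58 = 26/58 = 0.448

0.448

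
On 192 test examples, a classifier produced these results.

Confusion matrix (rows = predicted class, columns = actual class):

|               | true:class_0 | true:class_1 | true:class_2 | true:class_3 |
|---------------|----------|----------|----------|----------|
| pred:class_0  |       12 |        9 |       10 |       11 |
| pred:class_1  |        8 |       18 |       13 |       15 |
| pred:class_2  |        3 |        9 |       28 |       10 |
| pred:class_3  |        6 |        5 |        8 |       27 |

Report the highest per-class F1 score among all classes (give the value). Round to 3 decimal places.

Per-class F1 score (2·TP/(2·TP+FP+FN)):
  class_0: TP=12, FP=9+10+11=30, FN=8+3+6=17 → 24/71 = 0.3380
  class_1: TP=18, FP=8+13+15=36, FN=9+9+5=23 → 36/95 = 0.3789
  class_2: TP=28, FP=3+9+10=22, FN=10+13+8=31 → 56/109 = 0.5138
  class_3: TP=27, FP=6+5+8=19, FN=11+15+10=36 → 54/109 = 0.4954
Highest is class 'class_2' with F1 score = 0.514.

0.514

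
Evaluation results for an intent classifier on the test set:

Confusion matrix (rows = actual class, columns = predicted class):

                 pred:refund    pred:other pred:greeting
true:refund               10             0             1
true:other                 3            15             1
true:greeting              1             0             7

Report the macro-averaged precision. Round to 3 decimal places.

0.831

Per-class precision (TP/(TP+FP)):
  refund: TP=10, FP=3+1=4 → 10/14 = 0.7143
  other: TP=15, FP=0+0=0 → 15/15 = 1.0000
  greeting: TP=7, FP=1+1=2 → 7/9 = 0.7778
Macro-precision = mean = (0.7143 + 1.0000 + 0.7778) / 3 = 0.831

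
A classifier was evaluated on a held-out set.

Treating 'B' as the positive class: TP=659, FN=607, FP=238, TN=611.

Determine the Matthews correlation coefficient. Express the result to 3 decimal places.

MCC = (TP·TN − FP·FN) / √((TP+FP)(TP+FN)(TN+FP)(TN+FN))
Numerator = 659·611 − 238·607 = 258183
Denominator = √(897·1266·849·1218) = √1174305587364 = 1083653.8134
MCC = 258183 / 1083653.8134 = 0.238

0.238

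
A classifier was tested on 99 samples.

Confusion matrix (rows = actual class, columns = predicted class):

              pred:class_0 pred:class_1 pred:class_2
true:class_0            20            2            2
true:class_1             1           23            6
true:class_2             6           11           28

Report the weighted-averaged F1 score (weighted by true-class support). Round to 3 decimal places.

0.716

Per-class F1 score (2·TP/(2·TP+FP+FN)):
  class_0: TP=20, FP=1+6=7, FN=2+2=4 → 40/51 = 0.7843
  class_1: TP=23, FP=2+11=13, FN=1+6=7 → 46/66 = 0.6970
  class_2: TP=28, FP=2+6=8, FN=6+11=17 → 56/81 = 0.6914
Weighted-F1 score = Σ (supportᵢ/N)·F1 scoreᵢ with N=99: (24/99)·0.7843 + (30/99)·0.6970 + (45/99)·0.6914 = 0.716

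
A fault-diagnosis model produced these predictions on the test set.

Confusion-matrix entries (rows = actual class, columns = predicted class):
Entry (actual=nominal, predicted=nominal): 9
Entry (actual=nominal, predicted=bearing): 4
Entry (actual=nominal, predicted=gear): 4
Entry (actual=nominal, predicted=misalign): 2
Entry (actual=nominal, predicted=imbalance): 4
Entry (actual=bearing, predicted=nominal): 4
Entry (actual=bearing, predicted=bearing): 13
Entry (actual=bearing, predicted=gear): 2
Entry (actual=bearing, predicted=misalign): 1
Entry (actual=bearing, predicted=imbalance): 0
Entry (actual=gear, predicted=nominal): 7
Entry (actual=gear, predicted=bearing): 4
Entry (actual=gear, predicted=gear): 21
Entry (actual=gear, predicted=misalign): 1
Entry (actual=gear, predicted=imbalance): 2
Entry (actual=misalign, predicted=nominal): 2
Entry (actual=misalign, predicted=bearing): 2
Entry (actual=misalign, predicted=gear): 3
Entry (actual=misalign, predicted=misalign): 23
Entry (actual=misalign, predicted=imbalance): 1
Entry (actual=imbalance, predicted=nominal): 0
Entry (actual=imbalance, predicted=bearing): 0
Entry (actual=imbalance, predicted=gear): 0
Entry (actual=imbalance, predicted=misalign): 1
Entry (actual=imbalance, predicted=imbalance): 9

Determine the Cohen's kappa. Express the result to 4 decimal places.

0.5290

Observed agreement pₒ = trace/N = 75/119 = 0.63025
Expected agreement pₑ = Σ (rowᵢ·colᵢ)/N² = (23·22 + 20·23 + 35·30 + 31·28 + 10·16)/119² = 0.21496
κ = (pₒ − pₑ)/(1 − pₑ) = (0.63025 − 0.21496)/(1 − 0.21496) = 0.5290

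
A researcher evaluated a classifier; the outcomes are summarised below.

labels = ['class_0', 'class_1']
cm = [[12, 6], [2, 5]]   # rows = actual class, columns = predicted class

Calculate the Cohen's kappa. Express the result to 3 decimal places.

0.324

Observed agreement pₒ = trace/N = 17/25 = 0.6800
Expected agreement pₑ = Σ (rowᵢ·colᵢ)/N² = (18·14 + 7·11)/25² = 0.5264
κ = (pₒ − pₑ)/(1 − pₑ) = (0.6800 − 0.5264)/(1 − 0.5264) = 0.324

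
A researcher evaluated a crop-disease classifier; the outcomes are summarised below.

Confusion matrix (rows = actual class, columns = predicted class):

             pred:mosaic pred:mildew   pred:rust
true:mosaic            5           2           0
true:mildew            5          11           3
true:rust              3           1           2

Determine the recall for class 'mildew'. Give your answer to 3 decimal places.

0.579

One-vs-rest for 'mildew': TP = diagonal; FP = other classes predicted 'mildew'; FN = 'mildew' predicted as other.
recall = TP/(TP+FN).
mildew: TP=11, FN=5+3=8 → 11/19 = 0.5789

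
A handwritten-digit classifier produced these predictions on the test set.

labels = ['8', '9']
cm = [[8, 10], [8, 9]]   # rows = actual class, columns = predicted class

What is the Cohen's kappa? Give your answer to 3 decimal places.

-0.026

Observed agreement pₒ = trace/N = 17/35 = 0.4857
Expected agreement pₑ = Σ (rowᵢ·colᵢ)/N² = (18·16 + 17·19)/35² = 0.4988
κ = (pₒ − pₑ)/(1 − pₑ) = (0.4857 − 0.4988)/(1 − 0.4988) = -0.026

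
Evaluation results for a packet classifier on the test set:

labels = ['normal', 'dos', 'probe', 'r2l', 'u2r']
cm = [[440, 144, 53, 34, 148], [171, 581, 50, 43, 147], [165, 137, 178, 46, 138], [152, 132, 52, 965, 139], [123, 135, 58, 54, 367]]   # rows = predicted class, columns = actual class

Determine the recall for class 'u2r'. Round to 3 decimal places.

0.391

One-vs-rest for 'u2r': TP = diagonal; FP = other classes predicted 'u2r'; FN = 'u2r' predicted as other.
recall = TP/(TP+FN).
u2r: TP=367, FN=148+147+138+139=572 → 367/939 = 0.3908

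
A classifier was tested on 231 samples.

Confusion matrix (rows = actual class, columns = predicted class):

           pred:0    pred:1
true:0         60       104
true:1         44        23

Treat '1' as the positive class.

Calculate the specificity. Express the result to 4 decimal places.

Specificity = TN/(TN+FP) = 60/(60+104) = 0.3659

0.3659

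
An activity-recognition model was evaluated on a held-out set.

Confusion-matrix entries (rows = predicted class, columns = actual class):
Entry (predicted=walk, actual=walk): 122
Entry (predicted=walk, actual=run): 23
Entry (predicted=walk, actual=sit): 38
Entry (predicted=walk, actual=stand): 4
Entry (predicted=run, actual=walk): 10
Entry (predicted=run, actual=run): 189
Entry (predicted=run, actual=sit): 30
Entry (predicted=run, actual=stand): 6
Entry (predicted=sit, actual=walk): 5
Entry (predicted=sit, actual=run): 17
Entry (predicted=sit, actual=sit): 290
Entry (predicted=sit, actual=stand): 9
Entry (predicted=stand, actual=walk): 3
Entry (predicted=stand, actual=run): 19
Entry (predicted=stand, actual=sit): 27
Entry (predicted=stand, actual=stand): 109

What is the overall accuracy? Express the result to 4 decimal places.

0.7880

Accuracy = trace / total = (122+189+290+109=710) / 901 = 710/901 = 0.7880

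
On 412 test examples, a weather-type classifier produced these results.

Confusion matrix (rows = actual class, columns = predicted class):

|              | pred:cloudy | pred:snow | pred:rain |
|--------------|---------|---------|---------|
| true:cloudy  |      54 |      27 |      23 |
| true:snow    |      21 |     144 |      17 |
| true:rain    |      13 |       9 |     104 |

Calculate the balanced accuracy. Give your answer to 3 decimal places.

Balanced accuracy = mean of per-class recall.
  cloudy: recall = 54/104 = 0.5192
  snow: recall = 144/182 = 0.7912
  rain: recall = 104/126 = 0.8254
Mean = (0.5192 + 0.7912 + 0.8254) / 3 = 0.712

0.712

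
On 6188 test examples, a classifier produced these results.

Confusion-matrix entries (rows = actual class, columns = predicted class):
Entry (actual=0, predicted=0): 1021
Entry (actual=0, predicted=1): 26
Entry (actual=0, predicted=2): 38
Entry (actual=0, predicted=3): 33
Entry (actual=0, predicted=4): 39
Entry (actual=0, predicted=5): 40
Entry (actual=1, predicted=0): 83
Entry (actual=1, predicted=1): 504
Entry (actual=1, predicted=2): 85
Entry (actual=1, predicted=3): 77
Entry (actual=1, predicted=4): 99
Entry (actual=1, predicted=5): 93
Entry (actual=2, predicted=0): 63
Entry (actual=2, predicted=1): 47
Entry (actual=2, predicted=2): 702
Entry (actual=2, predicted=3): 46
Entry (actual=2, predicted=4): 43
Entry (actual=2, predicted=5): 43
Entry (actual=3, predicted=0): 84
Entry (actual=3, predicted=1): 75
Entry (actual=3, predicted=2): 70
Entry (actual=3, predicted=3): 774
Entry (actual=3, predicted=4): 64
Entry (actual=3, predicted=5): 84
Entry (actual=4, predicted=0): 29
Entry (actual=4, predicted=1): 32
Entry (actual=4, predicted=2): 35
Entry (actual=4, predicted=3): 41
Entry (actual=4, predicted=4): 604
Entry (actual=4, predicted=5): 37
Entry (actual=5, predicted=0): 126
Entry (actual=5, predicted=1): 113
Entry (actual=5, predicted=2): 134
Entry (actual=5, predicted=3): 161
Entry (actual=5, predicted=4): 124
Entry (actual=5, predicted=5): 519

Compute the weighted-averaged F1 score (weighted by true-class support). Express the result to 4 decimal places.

Per-class F1 score (2·TP/(2·TP+FP+FN)):
  0: TP=1021, FP=83+63+84+29+126=385, FN=26+38+33+39+40=176 → 2042/2603 = 0.78448
  1: TP=504, FP=26+47+75+32+113=293, FN=83+85+77+99+93=437 → 1008/1738 = 0.57998
  2: TP=702, FP=38+85+70+35+134=362, FN=63+47+46+43+43=242 → 1404/2008 = 0.69920
  3: TP=774, FP=33+77+46+41+161=358, FN=84+75+70+64+84=377 → 1548/2283 = 0.67806
  4: TP=604, FP=39+99+43+64+124=369, FN=29+32+35+41+37=174 → 1208/1751 = 0.68989
  5: TP=519, FP=40+93+43+84+37=297, FN=126+113+134+161+124=658 → 1038/1993 = 0.52082
Weighted-F1 score = Σ (supportᵢ/N)·F1 scoreᵢ with N=6188: (1197/6188)·0.78448 + (941/6188)·0.57998 + (944/6188)·0.69920 + (1151/6188)·0.67806 + (778/6188)·0.68989 + (1177/6188)·0.52082 = 0.6585

0.6585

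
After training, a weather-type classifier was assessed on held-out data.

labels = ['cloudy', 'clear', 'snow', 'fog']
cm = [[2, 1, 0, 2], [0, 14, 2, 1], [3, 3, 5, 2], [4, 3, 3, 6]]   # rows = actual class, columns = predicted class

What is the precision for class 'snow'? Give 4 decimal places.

One-vs-rest for 'snow': TP = diagonal; FP = other classes predicted 'snow'; FN = 'snow' predicted as other.
precision = TP/(TP+FP).
snow: TP=5, FP=0+2+3=5 → 5/10 = 0.50000

0.5000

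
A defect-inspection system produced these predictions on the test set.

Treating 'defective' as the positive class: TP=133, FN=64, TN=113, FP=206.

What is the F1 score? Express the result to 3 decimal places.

0.496

Precision = TP/(TP+FP) = 133/339 = 0.3923
Recall = TP/(TP+FN) = 133/197 = 0.6751
F1 = 2·TP/(2·TP+FP+FN) = 266/536 = 0.496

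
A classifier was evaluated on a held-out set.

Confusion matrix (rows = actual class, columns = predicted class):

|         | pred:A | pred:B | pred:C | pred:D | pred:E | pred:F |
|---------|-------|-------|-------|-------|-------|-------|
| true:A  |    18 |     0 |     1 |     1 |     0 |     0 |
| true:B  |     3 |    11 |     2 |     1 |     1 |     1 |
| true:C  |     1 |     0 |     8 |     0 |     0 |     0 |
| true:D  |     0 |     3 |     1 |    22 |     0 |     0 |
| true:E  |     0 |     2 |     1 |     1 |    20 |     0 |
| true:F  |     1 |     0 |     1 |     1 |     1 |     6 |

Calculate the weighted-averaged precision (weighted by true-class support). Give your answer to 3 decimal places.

Per-class precision (TP/(TP+FP)):
  A: TP=18, FP=3+1+0+0+1=5 → 18/23 = 0.7826
  B: TP=11, FP=0+0+3+2+0=5 → 11/16 = 0.6875
  C: TP=8, FP=1+2+1+1+1=6 → 8/14 = 0.5714
  D: TP=22, FP=1+1+0+1+1=4 → 22/26 = 0.8462
  E: TP=20, FP=0+1+0+0+1=2 → 20/22 = 0.9091
  F: TP=6, FP=0+1+0+0+0=1 → 6/7 = 0.8571
Weighted-precision = Σ (supportᵢ/N)·precisionᵢ with N=108: (20/108)·0.7826 + (19/108)·0.6875 + (9/108)·0.5714 + (26/108)·0.8462 + (24/108)·0.9091 + (10/108)·0.8571 = 0.799

0.799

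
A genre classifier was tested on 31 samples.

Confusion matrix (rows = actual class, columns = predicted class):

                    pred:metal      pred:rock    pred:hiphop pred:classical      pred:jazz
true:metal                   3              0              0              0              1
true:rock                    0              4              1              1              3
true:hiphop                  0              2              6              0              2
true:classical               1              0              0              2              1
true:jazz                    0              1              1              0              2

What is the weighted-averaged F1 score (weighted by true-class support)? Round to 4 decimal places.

0.5704

Per-class F1 score (2·TP/(2·TP+FP+FN)):
  metal: TP=3, FP=0+0+1+0=1, FN=0+0+0+1=1 → 6/8 = 0.75000
  rock: TP=4, FP=0+2+0+1=3, FN=0+1+1+3=5 → 8/16 = 0.50000
  hiphop: TP=6, FP=0+1+0+1=2, FN=0+2+0+2=4 → 12/18 = 0.66667
  classical: TP=2, FP=0+1+0+0=1, FN=1+0+0+1=2 → 4/7 = 0.57143
  jazz: TP=2, FP=1+3+2+1=7, FN=0+1+1+0=2 → 4/13 = 0.30769
Weighted-F1 score = Σ (supportᵢ/N)·F1 scoreᵢ with N=31: (4/31)·0.75000 + (9/31)·0.50000 + (10/31)·0.66667 + (4/31)·0.57143 + (4/31)·0.30769 = 0.5704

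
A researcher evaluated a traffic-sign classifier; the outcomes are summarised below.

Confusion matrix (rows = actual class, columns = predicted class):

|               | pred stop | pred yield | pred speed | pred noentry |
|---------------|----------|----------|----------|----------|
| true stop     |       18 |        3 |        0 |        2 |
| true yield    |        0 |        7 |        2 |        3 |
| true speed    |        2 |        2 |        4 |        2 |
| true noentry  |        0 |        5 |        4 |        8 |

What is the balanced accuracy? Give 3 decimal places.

Balanced accuracy = mean of per-class recall.
  stop: recall = 18/23 = 0.7826
  yield: recall = 7/12 = 0.5833
  speed: recall = 4/10 = 0.4000
  noentry: recall = 8/17 = 0.4706
Mean = (0.7826 + 0.5833 + 0.4000 + 0.4706) / 4 = 0.559

0.559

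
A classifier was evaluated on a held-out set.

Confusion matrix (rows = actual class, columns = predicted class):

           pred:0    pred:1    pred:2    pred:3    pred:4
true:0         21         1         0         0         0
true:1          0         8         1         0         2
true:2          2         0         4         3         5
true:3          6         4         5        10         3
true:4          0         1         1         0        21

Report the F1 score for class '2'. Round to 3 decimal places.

0.320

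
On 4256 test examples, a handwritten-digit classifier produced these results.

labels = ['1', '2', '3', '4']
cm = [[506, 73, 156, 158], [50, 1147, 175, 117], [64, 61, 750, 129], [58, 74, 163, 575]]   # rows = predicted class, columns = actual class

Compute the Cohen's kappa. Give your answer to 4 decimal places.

0.5938

Observed agreement pₒ = trace/N = 2978/4256 = 0.69972
Expected agreement pₑ = Σ (rowᵢ·colᵢ)/N² = (678·893 + 1355·1489 + 1244·1004 + 979·870)/4256² = 0.26079
κ = (pₒ − pₑ)/(1 − pₑ) = (0.69972 − 0.26079)/(1 − 0.26079) = 0.5938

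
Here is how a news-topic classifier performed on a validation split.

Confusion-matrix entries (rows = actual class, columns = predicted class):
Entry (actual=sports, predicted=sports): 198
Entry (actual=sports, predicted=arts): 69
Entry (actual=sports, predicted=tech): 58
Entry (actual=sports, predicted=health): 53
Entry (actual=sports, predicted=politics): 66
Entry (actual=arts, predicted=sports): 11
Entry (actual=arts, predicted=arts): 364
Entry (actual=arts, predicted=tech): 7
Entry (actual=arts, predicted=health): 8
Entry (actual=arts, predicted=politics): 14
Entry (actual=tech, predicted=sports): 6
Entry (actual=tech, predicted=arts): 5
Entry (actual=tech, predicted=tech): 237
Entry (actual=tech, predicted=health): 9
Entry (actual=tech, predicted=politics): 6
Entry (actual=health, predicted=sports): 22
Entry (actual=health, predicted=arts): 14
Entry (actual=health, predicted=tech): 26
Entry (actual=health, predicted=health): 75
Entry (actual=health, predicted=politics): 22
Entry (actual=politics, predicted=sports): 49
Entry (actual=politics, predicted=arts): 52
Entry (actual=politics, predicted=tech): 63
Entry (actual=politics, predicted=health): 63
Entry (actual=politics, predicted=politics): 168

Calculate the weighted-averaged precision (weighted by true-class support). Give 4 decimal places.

Per-class precision (TP/(TP+FP)):
  sports: TP=198, FP=11+6+22+49=88 → 198/286 = 0.69231
  arts: TP=364, FP=69+5+14+52=140 → 364/504 = 0.72222
  tech: TP=237, FP=58+7+26+63=154 → 237/391 = 0.60614
  health: TP=75, FP=53+8+9+63=133 → 75/208 = 0.36058
  politics: TP=168, FP=66+14+6+22=108 → 168/276 = 0.60870
Weighted-precision = Σ (supportᵢ/N)·precisionᵢ with N=1665: (444/1665)·0.69231 + (404/1665)·0.72222 + (263/1665)·0.60614 + (159/1665)·0.36058 + (395/1665)·0.60870 = 0.6344

0.6344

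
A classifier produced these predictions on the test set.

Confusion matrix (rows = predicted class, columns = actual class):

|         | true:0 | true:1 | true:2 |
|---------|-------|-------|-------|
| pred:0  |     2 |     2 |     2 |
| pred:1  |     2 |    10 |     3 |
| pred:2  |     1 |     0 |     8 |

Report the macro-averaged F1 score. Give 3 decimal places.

0.611

Per-class F1 score (2·TP/(2·TP+FP+FN)):
  0: TP=2, FP=2+2=4, FN=2+1=3 → 4/11 = 0.3636
  1: TP=10, FP=2+3=5, FN=2+0=2 → 20/27 = 0.7407
  2: TP=8, FP=1+0=1, FN=2+3=5 → 16/22 = 0.7273
Macro-F1 score = mean = (0.3636 + 0.7407 + 0.7273) / 3 = 0.611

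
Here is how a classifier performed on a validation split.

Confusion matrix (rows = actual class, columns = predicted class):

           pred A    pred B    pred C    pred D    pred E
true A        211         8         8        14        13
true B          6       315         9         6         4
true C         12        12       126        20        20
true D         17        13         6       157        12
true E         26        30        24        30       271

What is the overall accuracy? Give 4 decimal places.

0.7883

Accuracy = trace / total = (211+315+126+157+271=1080) / 1370 = 1080/1370 = 0.7883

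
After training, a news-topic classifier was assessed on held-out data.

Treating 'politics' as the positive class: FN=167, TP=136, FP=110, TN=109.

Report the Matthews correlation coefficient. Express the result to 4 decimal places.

-0.0528

MCC = (TP·TN − FP·FN) / √((TP+FP)(TP+FN)(TN+FP)(TN+FN))
Numerator = 136·109 − 110·167 = -3546
Denominator = √(246·303·219·276) = √4505374872 = 67122.0893
MCC = -3546 / 67122.0893 = -0.0528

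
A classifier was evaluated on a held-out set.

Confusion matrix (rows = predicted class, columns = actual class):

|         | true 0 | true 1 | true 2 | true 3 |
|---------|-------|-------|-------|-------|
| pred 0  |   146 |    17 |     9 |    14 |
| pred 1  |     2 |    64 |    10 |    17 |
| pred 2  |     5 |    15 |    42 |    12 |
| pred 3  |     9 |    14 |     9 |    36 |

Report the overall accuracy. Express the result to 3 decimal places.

Accuracy = trace / total = (146+64+42+36=288) / 421 = 288/421 = 0.684

0.684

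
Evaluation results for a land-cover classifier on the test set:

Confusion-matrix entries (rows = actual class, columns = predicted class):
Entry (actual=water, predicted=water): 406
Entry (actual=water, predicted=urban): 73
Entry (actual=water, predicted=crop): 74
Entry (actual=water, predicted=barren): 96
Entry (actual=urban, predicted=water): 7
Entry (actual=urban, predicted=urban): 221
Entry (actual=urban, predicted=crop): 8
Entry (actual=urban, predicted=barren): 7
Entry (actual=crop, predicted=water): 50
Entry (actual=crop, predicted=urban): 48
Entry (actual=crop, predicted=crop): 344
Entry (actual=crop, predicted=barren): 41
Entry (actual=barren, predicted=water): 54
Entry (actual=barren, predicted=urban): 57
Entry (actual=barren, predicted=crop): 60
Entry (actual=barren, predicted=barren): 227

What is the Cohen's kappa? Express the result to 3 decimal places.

Observed agreement pₒ = trace/N = 1198/1773 = 0.6757
Expected agreement pₑ = Σ (rowᵢ·colᵢ)/N² = (649·517 + 243·399 + 483·486 + 398·371)/1773² = 0.2592
κ = (pₒ − pₑ)/(1 − pₑ) = (0.6757 − 0.2592)/(1 − 0.2592) = 0.562

0.562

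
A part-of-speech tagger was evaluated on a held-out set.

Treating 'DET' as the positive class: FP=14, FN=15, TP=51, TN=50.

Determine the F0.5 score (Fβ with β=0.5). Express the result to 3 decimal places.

0.782

Fβ = (1+β²)·TP / ((1+β²)·TP + β²·FN + FP), with β²=1/4
= 1.25·51 / (1.25·51 + 0.25·15 + 14) = 0.782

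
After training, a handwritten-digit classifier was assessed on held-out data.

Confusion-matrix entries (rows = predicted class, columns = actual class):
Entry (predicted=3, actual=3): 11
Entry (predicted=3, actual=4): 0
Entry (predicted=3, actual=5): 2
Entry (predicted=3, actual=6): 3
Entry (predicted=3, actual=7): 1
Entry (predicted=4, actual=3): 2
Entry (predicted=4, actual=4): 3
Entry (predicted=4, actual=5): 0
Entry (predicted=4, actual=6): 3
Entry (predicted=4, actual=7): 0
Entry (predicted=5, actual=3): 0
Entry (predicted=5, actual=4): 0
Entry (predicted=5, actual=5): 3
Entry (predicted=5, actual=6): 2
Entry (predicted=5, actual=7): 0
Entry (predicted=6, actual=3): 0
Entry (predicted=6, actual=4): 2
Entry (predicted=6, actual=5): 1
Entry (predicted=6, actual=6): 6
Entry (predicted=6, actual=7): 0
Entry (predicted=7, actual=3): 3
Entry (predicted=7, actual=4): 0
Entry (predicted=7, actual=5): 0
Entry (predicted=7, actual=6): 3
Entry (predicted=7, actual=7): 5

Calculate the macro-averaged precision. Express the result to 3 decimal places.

Per-class precision (TP/(TP+FP)):
  3: TP=11, FP=0+2+3+1=6 → 11/17 = 0.6471
  4: TP=3, FP=2+0+3+0=5 → 3/8 = 0.3750
  5: TP=3, FP=0+0+2+0=2 → 3/5 = 0.6000
  6: TP=6, FP=0+2+1+0=3 → 6/9 = 0.6667
  7: TP=5, FP=3+0+0+3=6 → 5/11 = 0.4545
Macro-precision = mean = (0.6471 + 0.3750 + 0.6000 + 0.6667 + 0.4545) / 5 = 0.549

0.549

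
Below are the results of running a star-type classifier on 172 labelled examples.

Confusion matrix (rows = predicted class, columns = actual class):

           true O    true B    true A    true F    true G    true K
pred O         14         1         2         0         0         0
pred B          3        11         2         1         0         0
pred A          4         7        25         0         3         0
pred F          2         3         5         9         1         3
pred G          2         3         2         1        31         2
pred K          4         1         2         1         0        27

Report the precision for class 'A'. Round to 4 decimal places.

0.6410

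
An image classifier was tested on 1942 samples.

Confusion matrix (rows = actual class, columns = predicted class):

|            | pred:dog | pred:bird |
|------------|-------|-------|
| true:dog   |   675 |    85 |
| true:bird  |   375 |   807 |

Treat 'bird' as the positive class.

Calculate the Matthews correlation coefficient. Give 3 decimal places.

0.559

MCC = (TP·TN − FP·FN) / √((TP+FP)(TP+FN)(TN+FP)(TN+FN))
Numerator = 807·675 − 85·375 = 512850
Denominator = √(892·1182·760·1050) = √841366512000 = 917260.3295
MCC = 512850 / 917260.3295 = 0.559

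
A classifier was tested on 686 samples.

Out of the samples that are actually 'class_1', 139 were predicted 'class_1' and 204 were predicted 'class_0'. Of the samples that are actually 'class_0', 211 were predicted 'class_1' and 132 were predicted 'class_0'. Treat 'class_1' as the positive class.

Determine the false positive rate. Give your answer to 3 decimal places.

FPR = FP/(FP+TN) = 211/(211+132) = 0.615

0.615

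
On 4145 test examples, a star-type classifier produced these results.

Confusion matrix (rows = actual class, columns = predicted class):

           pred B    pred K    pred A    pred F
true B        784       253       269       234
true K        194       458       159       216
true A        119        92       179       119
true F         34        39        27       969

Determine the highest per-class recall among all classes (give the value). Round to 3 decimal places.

Per-class recall (TP/(TP+FN)):
  B: TP=784, FN=253+269+234=756 → 784/1540 = 0.5091
  K: TP=458, FN=194+159+216=569 → 458/1027 = 0.4460
  A: TP=179, FN=119+92+119=330 → 179/509 = 0.3517
  F: TP=969, FN=34+39+27=100 → 969/1069 = 0.9065
Highest is class 'F' with recall = 0.906.

0.906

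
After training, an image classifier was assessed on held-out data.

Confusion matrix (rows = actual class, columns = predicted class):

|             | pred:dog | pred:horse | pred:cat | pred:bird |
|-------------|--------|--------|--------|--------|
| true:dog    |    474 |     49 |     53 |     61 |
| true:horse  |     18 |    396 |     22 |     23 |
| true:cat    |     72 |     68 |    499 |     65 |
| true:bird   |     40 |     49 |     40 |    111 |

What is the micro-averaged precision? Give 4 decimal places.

0.7255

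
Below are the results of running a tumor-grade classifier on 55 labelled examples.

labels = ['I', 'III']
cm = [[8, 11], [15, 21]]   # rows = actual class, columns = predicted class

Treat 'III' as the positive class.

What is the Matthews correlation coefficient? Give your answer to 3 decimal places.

0.004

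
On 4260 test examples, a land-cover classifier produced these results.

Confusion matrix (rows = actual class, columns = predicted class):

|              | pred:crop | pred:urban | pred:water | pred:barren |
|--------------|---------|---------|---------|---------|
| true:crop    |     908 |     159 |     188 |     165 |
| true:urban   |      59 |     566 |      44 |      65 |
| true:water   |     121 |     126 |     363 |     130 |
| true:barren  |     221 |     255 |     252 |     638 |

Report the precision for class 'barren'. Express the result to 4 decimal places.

precision = TP/(TP+FP).
barren: TP=638, FP=165+65+130=360 → 638/998 = 0.63928

0.6393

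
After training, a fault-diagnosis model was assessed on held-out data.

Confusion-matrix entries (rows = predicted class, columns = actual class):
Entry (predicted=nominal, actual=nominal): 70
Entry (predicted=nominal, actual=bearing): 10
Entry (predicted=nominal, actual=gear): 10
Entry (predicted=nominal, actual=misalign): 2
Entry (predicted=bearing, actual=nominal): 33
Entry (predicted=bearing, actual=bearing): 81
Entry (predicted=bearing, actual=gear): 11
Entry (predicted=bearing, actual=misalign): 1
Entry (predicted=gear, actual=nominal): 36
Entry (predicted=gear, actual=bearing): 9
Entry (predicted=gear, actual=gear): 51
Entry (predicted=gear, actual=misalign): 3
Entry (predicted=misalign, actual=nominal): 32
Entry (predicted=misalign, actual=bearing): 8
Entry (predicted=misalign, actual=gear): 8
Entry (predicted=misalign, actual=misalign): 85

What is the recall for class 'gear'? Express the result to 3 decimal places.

0.638

recall = TP/(TP+FN).
gear: TP=51, FN=10+11+8=29 → 51/80 = 0.6375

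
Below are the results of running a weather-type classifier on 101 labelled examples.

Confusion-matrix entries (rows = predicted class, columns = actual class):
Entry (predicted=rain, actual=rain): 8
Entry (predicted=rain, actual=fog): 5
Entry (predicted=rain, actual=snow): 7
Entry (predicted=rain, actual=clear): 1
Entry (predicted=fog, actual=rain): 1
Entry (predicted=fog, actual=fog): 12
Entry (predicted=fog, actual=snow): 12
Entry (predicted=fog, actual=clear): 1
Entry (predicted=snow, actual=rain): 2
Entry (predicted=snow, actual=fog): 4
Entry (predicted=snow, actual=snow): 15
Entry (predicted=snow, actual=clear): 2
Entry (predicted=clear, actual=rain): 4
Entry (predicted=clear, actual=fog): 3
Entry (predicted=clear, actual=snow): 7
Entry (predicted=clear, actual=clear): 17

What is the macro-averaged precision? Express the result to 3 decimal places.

0.511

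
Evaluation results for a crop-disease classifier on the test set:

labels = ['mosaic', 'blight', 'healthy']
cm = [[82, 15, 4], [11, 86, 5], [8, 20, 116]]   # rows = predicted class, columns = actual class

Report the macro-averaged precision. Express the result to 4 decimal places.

Per-class precision (TP/(TP+FP)):
  mosaic: TP=82, FP=15+4=19 → 82/101 = 0.81188
  blight: TP=86, FP=11+5=16 → 86/102 = 0.84314
  healthy: TP=116, FP=8+20=28 → 116/144 = 0.80556
Macro-precision = mean = (0.81188 + 0.84314 + 0.80556) / 3 = 0.8202

0.8202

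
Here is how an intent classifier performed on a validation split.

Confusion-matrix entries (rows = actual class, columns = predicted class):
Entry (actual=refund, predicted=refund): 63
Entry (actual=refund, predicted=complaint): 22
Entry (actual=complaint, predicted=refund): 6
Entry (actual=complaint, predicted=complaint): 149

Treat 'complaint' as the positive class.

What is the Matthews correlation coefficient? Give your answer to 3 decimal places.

MCC = (TP·TN − FP·FN) / √((TP+FP)(TP+FN)(TN+FP)(TN+FN))
Numerator = 149·63 − 22·6 = 9255
Denominator = √(171·155·85·69) = √155451825 = 12468.0321
MCC = 9255 / 12468.0321 = 0.742

0.742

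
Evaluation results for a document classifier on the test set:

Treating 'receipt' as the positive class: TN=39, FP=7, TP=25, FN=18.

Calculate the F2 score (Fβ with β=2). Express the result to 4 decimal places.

Fβ = (1+β²)·TP / ((1+β²)·TP + β²·FN + FP), with β²=4
= 5·25 / (5·25 + 4·18 + 7) = 0.6127

0.6127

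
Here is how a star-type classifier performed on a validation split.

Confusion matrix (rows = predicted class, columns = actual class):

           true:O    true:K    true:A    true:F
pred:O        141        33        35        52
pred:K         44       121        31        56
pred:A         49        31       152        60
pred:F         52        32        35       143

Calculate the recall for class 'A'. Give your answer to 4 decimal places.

Take TP from the diagonal, FP from the rest of the 'A' prediction marginal, FN from the rest of the 'A' actual marginal.
recall = TP/(TP+FN).
A: TP=152, FN=35+31+35=101 → 152/253 = 0.60079

0.6008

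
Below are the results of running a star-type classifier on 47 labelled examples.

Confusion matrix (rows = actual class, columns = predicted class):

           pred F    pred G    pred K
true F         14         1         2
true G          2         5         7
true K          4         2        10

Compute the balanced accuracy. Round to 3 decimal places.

0.602

Balanced accuracy = mean of per-class recall.
  F: recall = 14/17 = 0.8235
  G: recall = 5/14 = 0.3571
  K: recall = 10/16 = 0.6250
Mean = (0.8235 + 0.3571 + 0.6250) / 3 = 0.602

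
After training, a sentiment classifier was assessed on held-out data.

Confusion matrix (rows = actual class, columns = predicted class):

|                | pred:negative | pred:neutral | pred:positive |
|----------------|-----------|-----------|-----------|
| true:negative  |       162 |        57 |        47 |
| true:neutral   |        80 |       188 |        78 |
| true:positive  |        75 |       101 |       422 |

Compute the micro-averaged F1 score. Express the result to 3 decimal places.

Micro-averaging pools counts across classes: ΣTP=772, ΣFP=438, ΣFN=438.
Micro-F1 score = 2·TP/(2·TP+FP+FN) on pooled counts = 0.638 (equals overall accuracy in single-label multiclass).

0.638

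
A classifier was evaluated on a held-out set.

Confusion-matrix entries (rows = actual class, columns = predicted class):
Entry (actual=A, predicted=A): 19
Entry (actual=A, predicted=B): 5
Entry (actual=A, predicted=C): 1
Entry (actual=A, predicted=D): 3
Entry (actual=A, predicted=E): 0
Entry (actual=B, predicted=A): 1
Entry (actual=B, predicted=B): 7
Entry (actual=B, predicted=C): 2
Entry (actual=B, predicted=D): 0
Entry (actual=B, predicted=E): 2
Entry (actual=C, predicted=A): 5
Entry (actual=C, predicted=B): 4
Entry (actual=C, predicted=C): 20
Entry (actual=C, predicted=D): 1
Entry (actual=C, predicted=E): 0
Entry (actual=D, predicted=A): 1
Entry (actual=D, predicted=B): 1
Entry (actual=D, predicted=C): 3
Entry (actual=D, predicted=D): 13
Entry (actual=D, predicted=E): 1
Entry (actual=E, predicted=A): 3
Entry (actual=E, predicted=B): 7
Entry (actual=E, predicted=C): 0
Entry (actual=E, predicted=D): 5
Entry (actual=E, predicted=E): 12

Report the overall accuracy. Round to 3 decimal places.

0.612

Accuracy = trace / total = (19+7+20+13+12=71) / 116 = 71/116 = 0.612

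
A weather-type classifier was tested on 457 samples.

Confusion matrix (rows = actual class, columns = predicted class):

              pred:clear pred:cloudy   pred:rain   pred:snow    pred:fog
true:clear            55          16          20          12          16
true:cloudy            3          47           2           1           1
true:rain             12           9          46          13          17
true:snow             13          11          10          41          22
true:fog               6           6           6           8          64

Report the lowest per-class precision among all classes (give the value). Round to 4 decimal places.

Per-class precision (TP/(TP+FP)):
  clear: TP=55, FP=3+12+13+6=34 → 55/89 = 0.61798
  cloudy: TP=47, FP=16+9+11+6=42 → 47/89 = 0.52809
  rain: TP=46, FP=20+2+10+6=38 → 46/84 = 0.54762
  snow: TP=41, FP=12+1+13+8=34 → 41/75 = 0.54667
  fog: TP=64, FP=16+1+17+22=56 → 64/120 = 0.53333
Lowest is class 'cloudy' with precision = 0.5281.

0.5281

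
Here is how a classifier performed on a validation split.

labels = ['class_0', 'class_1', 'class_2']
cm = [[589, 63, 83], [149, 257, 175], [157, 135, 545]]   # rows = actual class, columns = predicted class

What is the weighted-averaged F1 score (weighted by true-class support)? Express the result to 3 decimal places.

Per-class F1 score (2·TP/(2·TP+FP+FN)):
  class_0: TP=589, FP=149+157=306, FN=63+83=146 → 1178/1630 = 0.7227
  class_1: TP=257, FP=63+135=198, FN=149+175=324 → 514/1036 = 0.4961
  class_2: TP=545, FP=83+175=258, FN=157+135=292 → 1090/1640 = 0.6646
Weighted-F1 score = Σ (supportᵢ/N)·F1 scoreᵢ with N=2153: (735/2153)·0.7227 + (581/2153)·0.4961 + (837/2153)·0.6646 = 0.639

0.639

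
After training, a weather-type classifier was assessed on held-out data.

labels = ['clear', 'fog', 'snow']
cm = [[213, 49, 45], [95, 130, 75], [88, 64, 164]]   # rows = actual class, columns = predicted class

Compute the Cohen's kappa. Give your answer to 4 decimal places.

Observed agreement pₒ = trace/N = 507/923 = 0.54930
Expected agreement pₑ = Σ (rowᵢ·colᵢ)/N² = (307·396 + 300·243 + 316·284)/923² = 0.33361
κ = (pₒ − pₑ)/(1 − pₑ) = (0.54930 − 0.33361)/(1 − 0.33361) = 0.3237

0.3237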